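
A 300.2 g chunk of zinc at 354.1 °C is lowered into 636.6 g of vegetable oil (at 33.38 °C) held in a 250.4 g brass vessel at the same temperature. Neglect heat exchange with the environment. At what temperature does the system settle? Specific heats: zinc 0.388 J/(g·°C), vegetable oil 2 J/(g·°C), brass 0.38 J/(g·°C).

Net heat exchanged in the isolated system is zero:
300.2×0.388×(T − 354.1) + 636.6×2×(T − 33.38) + 250.4×0.38×(T − 33.38) = 0
116.48(T − 354.1) + 1273.2(T − 33.38) + 95.15(T − 33.38) = 0
(116.48 + 1273.2 + 95.15) T = 116.48×354.1 + 1273.2×33.38 + 95.15×33.38
T = 86920 / 1484.8 = 58.5 °C

T_f ≈ 58.5 °C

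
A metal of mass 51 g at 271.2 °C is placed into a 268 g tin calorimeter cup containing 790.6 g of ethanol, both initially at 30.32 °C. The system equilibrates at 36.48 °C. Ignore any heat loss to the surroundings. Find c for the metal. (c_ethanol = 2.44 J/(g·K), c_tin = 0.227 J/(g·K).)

c ≈ 1.02 J/(g·K)

Energy conservation, ΣQ = 0:
51×c×(36.48 − 271.2) + 790.6×2.44×(36.48 − 30.32) + 268×0.227×(36.48 − 30.32) = 0
-11971 c = -12258
c = -12258/-11971 ≈ 1.024 J/(g·K)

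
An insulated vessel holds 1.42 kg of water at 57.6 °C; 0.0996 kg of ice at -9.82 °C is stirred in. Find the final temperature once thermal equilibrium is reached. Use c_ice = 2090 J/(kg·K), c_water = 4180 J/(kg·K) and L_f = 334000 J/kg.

T_f ≈ 48.3 °C

Taking heat into each body as positive, Σ m c ΔT = 0:
warm ice to 0 °C: 0.0996×2090×(0 − (-9.82)) = 2044.2; latent heat to melt: 0.0996×334000 = 33266; warm the meltwater: 416.33 T; water: 5935.6(T − 57.6)
6351.9 T = 341891 − 35311 = 306580
T ≈ 48.27 °C — above 0 °C, consistent with complete melting.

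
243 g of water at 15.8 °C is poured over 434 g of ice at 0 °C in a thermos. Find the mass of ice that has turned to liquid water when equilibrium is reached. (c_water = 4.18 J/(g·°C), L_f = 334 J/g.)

Water can give up m c ΔT = 243·4.18·15.8 = 16049 J before reaching 0 °C.
Fully melting the ice requires m_ice L_f = 434·334 = 144956 J.
16049 J < 144956 J, so only part of the ice melts and the system sits at 0 °C.
Mass melted = 16049/334 ≈ 48.05 g.

m_melted ≈ 48 g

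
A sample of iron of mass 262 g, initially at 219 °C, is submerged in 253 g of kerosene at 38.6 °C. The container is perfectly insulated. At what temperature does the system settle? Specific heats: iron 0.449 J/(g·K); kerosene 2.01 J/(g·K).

T_f ≈ 72.5 °C

With ΣQ=0 the equilibrium temperature is the m·c-weighted mean:
T_f = (117.64×219 + 508.53×38.6) / (117.64 + 508.53)
    = 45392 / 626.17 ≈ 72.49 °C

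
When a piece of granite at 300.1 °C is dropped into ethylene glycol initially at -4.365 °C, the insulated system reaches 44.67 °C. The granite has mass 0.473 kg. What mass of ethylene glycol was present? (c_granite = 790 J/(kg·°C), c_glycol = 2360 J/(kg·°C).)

m ≈ 0.825 kg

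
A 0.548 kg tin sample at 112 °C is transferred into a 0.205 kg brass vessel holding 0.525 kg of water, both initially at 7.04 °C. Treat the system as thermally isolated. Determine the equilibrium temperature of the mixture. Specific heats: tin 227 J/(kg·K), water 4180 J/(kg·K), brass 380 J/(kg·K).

T_f ≈ 12.5 °C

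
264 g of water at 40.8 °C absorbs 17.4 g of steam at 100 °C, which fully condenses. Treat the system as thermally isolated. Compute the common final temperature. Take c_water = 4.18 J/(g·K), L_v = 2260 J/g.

T_f ≈ 77.9 °C

Energy conservation, ΣQ = 0:
latent heat released on condensation: 17.4×2260 = 39324
  condensed water 100 °C→T: 72.73(T − 100)
  water warms: 264×4.18×(T − 40.8) = 1103.5(T − 40.8)
1176.3 T = 39324 + 7273.2 + 45024 = 91621
T ≈ 77.89 °C — below 100 °C, confirming all the steam condensed.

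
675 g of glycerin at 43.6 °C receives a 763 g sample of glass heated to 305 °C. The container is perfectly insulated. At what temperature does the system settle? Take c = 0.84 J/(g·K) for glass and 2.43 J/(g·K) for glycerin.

T_f ≈ 117.0 °C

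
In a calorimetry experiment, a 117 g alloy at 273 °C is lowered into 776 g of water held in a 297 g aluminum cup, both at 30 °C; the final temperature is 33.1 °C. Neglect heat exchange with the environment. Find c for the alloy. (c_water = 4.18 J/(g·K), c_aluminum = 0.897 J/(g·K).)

c ≈ 0.388 J/(g·K)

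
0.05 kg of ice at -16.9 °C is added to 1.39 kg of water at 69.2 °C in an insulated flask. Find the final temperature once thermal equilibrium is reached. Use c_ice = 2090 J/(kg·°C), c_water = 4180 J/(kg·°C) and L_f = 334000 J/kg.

Taking heat into each body as positive, Σ m c ΔT = 0:
warm ice to 0 °C: 0.05×2090×(0 − (-16.9)) = 1766
  melt ice: 0.05×334000 = 16700
  warm the meltwater: 209 T
  water cools: 1.39×4180×(T − 69.2) = 5810.2(T − 69.2)
6019.2 T = 402066 − 18466 = 383600
T ≈ 63.73 °C. Since T > 0 °C, the all-ice-melts assumption holds.

T_f ≈ 63.7 °C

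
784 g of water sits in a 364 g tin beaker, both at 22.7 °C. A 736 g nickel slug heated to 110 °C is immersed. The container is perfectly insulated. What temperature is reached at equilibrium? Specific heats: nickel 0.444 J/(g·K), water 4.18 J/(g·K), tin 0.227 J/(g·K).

T_f ≈ 30.4 °C

T_f = Σ m_i c_i T_i / Σ m_i c_i:
T_f = (326.78·110 + 3277.1·22.7 + 82.63·22.7) / (326.78 + 3277.1 + 82.63)
    = 112213 / 3686.5 ≈ 30.44 °C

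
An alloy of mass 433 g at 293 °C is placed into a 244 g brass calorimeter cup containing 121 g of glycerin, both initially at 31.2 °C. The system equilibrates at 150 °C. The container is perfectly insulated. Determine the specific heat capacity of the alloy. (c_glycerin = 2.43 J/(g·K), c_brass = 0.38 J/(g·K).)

c ≈ 0.742 J/(g·K)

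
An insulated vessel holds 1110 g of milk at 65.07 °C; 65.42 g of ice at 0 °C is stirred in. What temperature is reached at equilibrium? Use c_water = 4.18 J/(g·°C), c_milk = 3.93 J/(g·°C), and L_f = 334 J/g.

Energy conservation, ΣQ = 0:
latent heat to melt: 65.42·334 = 21850; meltwater 0→T: 65.42·4.18·T = 273.46 T; milk cools: 1110·3.93·(T − 65.07) = 4362.3(T − 65.07)
4635.8 T = 283855 − 21850 = 262005
T ≈ 56.52 °C (positive, so assuming full melt was valid).

T_f ≈ 56.5 °C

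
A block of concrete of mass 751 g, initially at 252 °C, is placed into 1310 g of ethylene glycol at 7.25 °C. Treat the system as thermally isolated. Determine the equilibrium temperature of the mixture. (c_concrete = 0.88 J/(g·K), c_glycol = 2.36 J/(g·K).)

|Q_concrete| = |Q_glycol|:
751·0.88·(252 − T) = 1310·2.36·(T − 7.25)
660.88(252 − T) = 3091.6(T − 7.25)
3752.5 T = 188956  ⇒  T ≈ 50.35 °C

T_f ≈ 50.4 °C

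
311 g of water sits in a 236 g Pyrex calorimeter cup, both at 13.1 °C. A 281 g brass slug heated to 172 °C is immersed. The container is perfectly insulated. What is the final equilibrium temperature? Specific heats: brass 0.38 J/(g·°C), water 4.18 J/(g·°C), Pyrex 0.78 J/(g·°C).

Heat gained plus heat lost sum to zero:
281×0.38×(T − 172) + 311×4.18×(T − 13.1) + 236×0.78×(T − 13.1) = 0
106.78(T − 172) + 1300(T − 13.1) + 184.08(T − 13.1) = 0
1590.8 T = 37807
T = 37807 / 1590.8 = 23.8 °C

T_f ≈ 23.8 °C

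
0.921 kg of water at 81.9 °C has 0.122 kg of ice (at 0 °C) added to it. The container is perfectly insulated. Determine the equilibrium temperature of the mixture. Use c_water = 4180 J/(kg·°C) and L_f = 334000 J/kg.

Conservation of energy gives ΣQ = 0:
fusion: m_ice L_f = 0.122×334000 = 40748
  meltwater 0→T: 0.122×4180×T = 509.96 T
  water cools: 0.921×4180×(T − 81.9) = 3849.8(T − 81.9)
4359.7 T = 315297 − 40748 = 274549
T ≈ 62.97 °C — above 0 °C, consistent with complete melting.

T_f ≈ 63.0 °C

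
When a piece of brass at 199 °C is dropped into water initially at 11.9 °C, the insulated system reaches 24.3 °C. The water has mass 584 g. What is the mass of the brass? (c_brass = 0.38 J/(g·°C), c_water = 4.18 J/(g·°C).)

Taking heat into each body as positive, Σ m c ΔT = 0:
m·0.38·(24.3 − 199) + 584·4.18·(24.3 − 11.9) = 0
-66.39 m = -30270
m = -30270/-66.39 ≈ 456 g

m ≈ 456 g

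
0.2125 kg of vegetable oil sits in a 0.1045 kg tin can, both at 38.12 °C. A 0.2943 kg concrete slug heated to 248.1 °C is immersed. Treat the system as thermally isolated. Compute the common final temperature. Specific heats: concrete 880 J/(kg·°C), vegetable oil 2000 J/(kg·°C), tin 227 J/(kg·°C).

T_f ≈ 115.0 °C

T_f is the heat-capacity-weighted average of the initial temperatures:
T_f = (258.98*248.1 + 425*38.12 + 23.72*38.12) / (258.98 + 425 + 23.72)
    = 81359 / 707.71 ≈ 114.96 °C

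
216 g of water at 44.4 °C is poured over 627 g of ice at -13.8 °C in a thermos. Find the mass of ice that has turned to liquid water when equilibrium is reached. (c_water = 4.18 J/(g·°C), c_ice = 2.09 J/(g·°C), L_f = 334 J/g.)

Water can give up m c ΔT = 216·4.18·44.4 = 40088 J before reaching 0 °C.
Warming the ice to 0 °C takes 627·2.09·13.8 = 18084 J, leaving 22004 J for melting.
Fully melting the ice requires m_ice L_f = 627·334 = 209418 J.
That's not enough to melt it all — equilibrium is at 0 °C with ice remaining.
m_melted·334 = 22004  ⇒  m_melted ≈ 65.88 g.

m_melted ≈ 65.9 g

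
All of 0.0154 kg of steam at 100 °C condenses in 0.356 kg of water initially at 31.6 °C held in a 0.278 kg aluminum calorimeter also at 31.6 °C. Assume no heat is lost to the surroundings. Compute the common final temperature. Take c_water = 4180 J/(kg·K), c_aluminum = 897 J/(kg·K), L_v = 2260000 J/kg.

T_f ≈ 53.4 °C

Setting the total heat transfer to zero:
condense steam: −0.0154·2260000 = −34804; condensed water 100 °C→T: 64.37(T − 100); water warms: 0.356·4180·(T − 31.6) = 1488.1(T − 31.6); cup: 249.37(T − 31.6)
1801.8 T = 34804 + 6437.2 + 54903 = 96144
T ≈ 53.36 °C — below 100 °C, confirming all the steam condensed.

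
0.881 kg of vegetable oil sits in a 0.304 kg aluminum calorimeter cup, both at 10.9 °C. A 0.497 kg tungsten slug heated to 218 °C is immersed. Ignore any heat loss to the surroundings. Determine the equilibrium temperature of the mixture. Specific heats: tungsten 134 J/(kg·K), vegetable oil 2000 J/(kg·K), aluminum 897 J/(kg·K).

T_f ≈ 17.5 °C

Net heat exchanged in the isolated system is zero:
0.497*134*(T − 218) + 0.881*2000*(T − 10.9) + 0.304*897*(T − 10.9) = 0
66.6(T − 218) + 1762(T − 10.9) + 272.69(T − 10.9) = 0
2101.3 T = 36696
T = 36696/2101.3 ≈ 17.46 °C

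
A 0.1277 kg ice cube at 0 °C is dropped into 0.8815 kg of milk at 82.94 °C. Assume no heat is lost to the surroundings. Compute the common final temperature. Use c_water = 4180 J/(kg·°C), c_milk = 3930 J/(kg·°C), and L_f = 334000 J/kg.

Conservation of energy gives ΣQ = 0:
fusion: m_ice L_f = 0.1277·334000 = 42652
  warm the meltwater: 533.79 T
  milk cools: 0.8815·3930·(T − 82.94) = 3464.3(T − 82.94)
3998.1 T = 287329 − 42652 = 244677
T ≈ 61.20 °C. Since T > 0 °C, the all-ice-melts assumption holds.

T_f ≈ 61.2 °C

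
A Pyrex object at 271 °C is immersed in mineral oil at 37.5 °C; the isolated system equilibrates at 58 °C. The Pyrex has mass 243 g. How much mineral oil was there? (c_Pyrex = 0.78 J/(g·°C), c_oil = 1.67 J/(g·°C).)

m ≈ 1180 g

Heat lost by the Pyrex = heat gained by the oil:
243·0.78·(271 − 58) = m·1.67·(58 − 37.5)
34.23 m = 40372  ⇒  m ≈ 1179 g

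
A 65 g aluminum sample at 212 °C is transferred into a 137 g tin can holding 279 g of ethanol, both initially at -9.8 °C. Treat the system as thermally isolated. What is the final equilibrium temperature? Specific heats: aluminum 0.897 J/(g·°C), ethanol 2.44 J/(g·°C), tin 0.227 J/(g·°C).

T_f ≈ 7.0 °C

Net heat exchanged in the isolated system is zero:
65*0.897*(T − 212) + 279*2.44*(T − (-9.8)) + 137*0.227*(T − (-9.8)) = 0
58.3(T − 212) + 680.76(T − (-9.8)) + 31.1(T − (-9.8)) = 0
770.16 T = 5384.4
T = 5384.4/770.16 ≈ 6.99 °C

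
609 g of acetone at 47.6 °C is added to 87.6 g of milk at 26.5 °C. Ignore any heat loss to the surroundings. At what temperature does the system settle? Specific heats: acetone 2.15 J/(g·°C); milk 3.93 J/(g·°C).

T_f ≈ 43.2 °C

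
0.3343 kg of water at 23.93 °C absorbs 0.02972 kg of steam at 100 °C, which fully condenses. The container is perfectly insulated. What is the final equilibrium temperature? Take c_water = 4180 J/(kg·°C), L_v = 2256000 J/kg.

Conservation of energy gives ΣQ = 0:
latent heat released on condensation: 0.02972×2256000 = 67048
  condensate cools 100→T: 0.02972×4180×(T − 100) = 124.23(T − 100)
  original water: 1397.4(T − 23.93)
1521.6 T = 67048 + 12423 + 33439 = 112910
T ≈ 74.20 °C (< 100 °C, so full condensation is consistent).

T_f ≈ 74.2 °C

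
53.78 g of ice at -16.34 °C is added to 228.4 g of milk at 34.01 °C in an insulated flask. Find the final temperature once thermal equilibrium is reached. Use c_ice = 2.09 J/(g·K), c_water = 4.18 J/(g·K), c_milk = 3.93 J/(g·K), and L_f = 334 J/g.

T_f ≈ 9.6 °C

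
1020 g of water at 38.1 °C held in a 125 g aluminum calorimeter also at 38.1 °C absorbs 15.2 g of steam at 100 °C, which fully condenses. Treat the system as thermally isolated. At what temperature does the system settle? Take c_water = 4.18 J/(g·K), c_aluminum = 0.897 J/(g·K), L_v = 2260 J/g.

T_f ≈ 46.7 °C

Conservation of energy gives ΣQ = 0:
condense steam: −15.2×2260 = −34352; condensed water 100 °C→T: 63.54(T − 100); water warms: 1020×4.18×(T − 38.1) = 4263.6(T − 38.1); cup: 112.12(T − 38.1)
4439.3 T = 34352 + 6353.6 + 166715 = 207421
T ≈ 46.72 °C (< 100 °C, so full condensation is consistent).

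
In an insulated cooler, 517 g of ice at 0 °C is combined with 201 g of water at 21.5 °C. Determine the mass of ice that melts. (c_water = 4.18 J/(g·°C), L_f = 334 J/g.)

m_melted ≈ 54.1 g

Cooling the water to 0 °C releases 201·4.18·21.5 = 18064 J.
Melting all 517 g of ice would need 517·334 = 172678 J.
18064 J < 172678 J, so only part of the ice melts and the system sits at 0 °C.
m_melt = 18064 / L_f = 54.08 g.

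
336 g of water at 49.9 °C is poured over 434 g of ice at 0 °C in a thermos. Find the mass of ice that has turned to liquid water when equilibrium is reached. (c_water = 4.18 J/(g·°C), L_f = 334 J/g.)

m_melted ≈ 210 g

Water can give up m c ΔT = 336·4.18·49.9 = 70084 J before reaching 0 °C.
To melt every bit of ice: 434·334 = 144956 J.
70084 J < 144956 J, so only part of the ice melts and the system sits at 0 °C.
m_melt = 70084 / L_f = 209.8 g.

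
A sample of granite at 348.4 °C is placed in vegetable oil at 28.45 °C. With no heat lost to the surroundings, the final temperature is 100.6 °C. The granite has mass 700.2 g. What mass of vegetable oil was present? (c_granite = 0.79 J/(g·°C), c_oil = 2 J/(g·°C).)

m ≈ 950 g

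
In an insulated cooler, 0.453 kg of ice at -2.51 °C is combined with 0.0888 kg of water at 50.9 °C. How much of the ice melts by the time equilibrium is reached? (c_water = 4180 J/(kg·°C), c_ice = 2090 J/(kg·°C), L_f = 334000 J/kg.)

m_melted ≈ 0.0495 kg

Cooling the water to 0 °C releases 0.0888·4180·50.9 = 18893 J.
Of that, 0.453·2090·2.51 = 2376.4 J goes to bring the ice to 0 °C, leaving 16517 J.
Fully melting the ice requires m_ice L_f = 0.453·334000 = 151302 J.
That's not enough to melt it all — equilibrium is at 0 °C with ice remaining.
Mass melted = 16517/334000 ≈ 0.04945 kg.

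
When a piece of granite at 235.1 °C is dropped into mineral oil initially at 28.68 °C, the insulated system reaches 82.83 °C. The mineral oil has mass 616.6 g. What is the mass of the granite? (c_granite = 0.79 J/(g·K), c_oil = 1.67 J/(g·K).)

Heat lost by the granite = heat gained by the oil:
m·0.79·(235.1 − 82.83) = 616.6·1.67·(82.83 − 28.68)
120.29 m = 55759  ⇒  m ≈ 463.5 g

m ≈ 464 g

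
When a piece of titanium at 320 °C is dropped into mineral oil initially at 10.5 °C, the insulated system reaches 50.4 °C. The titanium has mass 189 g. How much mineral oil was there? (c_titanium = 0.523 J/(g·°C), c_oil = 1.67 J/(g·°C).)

Heat gained plus heat lost sum to zero:
189·0.523·(50.4 − 320) + m·1.67·(50.4 − 10.5) = 0
66.63 m = 26649
m = 26649/66.63 ≈ 399.9 g

m ≈ 400 g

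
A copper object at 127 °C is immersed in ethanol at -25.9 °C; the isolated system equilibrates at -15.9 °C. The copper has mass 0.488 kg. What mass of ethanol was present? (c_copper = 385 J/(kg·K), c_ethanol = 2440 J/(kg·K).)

m ≈ 1.1 kg

|Q_copper| = |Q_ethanol|:
0.488·385·(127 − -15.9) = m·2440·(-15.9 − (-25.9))
24400 m = 26848  ⇒  m ≈ 1.1 kg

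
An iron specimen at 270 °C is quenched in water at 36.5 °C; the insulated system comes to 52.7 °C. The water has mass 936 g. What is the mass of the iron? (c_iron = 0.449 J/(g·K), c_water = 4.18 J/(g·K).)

m ≈ 650 g

Heat lost by the iron = heat gained by the water:
m×0.449×(270 − 52.7) = 936×4.18×(52.7 − 36.5)
97.57 m = 63382  ⇒  m ≈ 649.6 g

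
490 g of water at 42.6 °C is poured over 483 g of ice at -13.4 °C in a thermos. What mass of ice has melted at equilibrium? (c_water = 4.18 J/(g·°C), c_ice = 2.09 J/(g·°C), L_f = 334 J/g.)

m_melted ≈ 221 g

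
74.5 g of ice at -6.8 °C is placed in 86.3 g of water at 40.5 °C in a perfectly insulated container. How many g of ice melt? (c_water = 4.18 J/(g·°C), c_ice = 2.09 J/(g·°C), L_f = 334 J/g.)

Heat available from the water dropping to 0 °C: 86.3×4.18×40.5 = 14610 J.
Of that, 74.5×2.09×6.8 = 1058.8 J goes to bring the ice to 0 °C, leaving 13551 J.
To melt every bit of ice: 74.5×334 = 24883 J.
Since 13551 < 24883 J, not all the ice melts; equilibrium is at 0 °C.
m_melt = 13551 / L_f = 40.57 g.

m_melted ≈ 40.6 g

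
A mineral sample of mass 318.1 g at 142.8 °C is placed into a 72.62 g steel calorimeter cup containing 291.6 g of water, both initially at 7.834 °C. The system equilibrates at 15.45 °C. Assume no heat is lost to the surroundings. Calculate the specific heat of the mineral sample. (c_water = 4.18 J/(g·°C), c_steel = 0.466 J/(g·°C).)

c ≈ 0.236 J/(g·°C)

Taking heat into each body as positive, Σ m c ΔT = 0:
318.1×c×(15.45 − 142.8) + 291.6×4.18×(15.45 − 7.834) + 72.62×0.466×(15.45 − 7.834) = 0
-40510 c = -9540.8
c = -9540.8/-40510 ≈ 0.2355 J/(g·°C)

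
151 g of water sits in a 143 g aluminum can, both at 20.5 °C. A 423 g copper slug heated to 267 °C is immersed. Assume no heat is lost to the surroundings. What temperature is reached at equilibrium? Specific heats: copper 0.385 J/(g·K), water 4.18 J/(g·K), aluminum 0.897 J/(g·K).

Energy conservation, ΣQ = 0:
423×0.385×(T − 267) + 151×4.18×(T − 20.5) + 143×0.897×(T − 20.5) = 0
(162.85 + 631.18 + 128.27) T = 162.85×267 + 631.18×20.5 + 128.27×20.5
T = 59051 / 922.31 = 64 °C

T_f ≈ 64.0 °C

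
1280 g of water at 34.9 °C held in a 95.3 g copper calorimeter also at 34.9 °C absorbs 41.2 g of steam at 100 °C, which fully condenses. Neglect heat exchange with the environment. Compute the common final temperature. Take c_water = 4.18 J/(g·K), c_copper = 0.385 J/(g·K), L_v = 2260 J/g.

Net heat exchanged in the isolated system is zero:
condense steam: −41.2·2260 = −93112
  condensate cools 100→T: 41.2·4.18·(T − 100) = 172.22(T − 100)
  water warms: 1280·4.18·(T − 34.9) = 5350.4(T − 34.9)
  copper cup: 95.3·0.385·(T − 34.9) = 36.69(T − 34.9)
5559.3 T = 93112 + 17222 + 188009 = 298343
T ≈ 53.67 °C — below 100 °C, confirming all the steam condensed.

T_f ≈ 53.7 °C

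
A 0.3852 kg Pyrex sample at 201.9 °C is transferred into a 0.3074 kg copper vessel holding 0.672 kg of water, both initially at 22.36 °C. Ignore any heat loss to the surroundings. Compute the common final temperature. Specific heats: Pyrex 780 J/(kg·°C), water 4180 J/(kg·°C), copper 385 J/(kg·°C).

T_f ≈ 39.1 °C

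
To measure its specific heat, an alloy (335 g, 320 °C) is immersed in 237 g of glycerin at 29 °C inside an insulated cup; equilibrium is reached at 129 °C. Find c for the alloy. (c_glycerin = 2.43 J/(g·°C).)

c ≈ 0.9 J/(g·°C)

Conservation of energy gives ΣQ = 0:
335×c×(129 − 320) + 237×2.43×(129 − 29) = 0
-63985 c = -57591
c = -57591/-63985 ≈ 0.9001 J/(g·°C)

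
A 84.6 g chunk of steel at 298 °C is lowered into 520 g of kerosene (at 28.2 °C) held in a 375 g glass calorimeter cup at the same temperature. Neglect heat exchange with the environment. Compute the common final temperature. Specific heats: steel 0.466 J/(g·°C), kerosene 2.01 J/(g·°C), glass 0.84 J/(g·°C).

T_f ≈ 35.8 °C

Net heat exchanged in the isolated system is zero:
84.6·0.466·(T − 298) + 520·2.01·(T − 28.2) + 375·0.84·(T − 28.2) = 0
39.42(T − 298) + 1045.2(T − 28.2) + 315(T − 28.2) = 0
1399.6 T = 50106
T ≈ 35.80 °C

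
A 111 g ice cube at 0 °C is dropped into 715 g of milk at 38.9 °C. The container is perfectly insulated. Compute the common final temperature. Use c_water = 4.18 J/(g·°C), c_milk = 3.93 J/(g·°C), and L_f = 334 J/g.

Conservation of energy gives ΣQ = 0:
melt ice: 111·334 = 37074
  warm the meltwater: 463.98 T
  milk cools: 715·3.93·(T − 38.9) = 2810(T − 38.9)
3273.9 T = 109307 − 37074 = 72233
T ≈ 22.06 °C — above 0 °C, consistent with complete melting.

T_f ≈ 22.1 °C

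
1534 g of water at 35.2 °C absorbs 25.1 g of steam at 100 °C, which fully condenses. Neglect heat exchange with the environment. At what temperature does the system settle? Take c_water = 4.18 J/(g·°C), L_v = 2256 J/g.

T_f ≈ 44.9 °C

Conservation of energy gives ΣQ = 0:
condense steam: −25.1·2256 = −56626
  condensed water 100 °C→T: 104.92(T − 100)
  original water: 6412.1(T − 35.2)
6517 T = 56626 + 10492 + 225707 = 292824
T ≈ 44.93 °C, under the boiling point, so the assumption holds.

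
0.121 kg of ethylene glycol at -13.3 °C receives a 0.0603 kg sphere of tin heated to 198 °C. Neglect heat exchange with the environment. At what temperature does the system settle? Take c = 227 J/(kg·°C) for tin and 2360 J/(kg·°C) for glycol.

T_f ≈ -3.6 °C

Heat lost by the tin equals heat gained by the glycol:
0.0603×227×(198 − T) = 0.121×2360×(T − (-13.3))
13.69(198 − T) = 285.56(T − (-13.3))
299.25 T = -1087.7  ⇒  T ≈ -3.63 °C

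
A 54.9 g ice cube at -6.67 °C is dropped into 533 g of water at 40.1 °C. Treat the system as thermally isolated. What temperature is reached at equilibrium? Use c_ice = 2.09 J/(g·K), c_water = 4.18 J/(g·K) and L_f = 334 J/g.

Net heat exchanged in the isolated system is zero:
ice -6.67→0 °C: 54.9·2.09·6.67 = 765.32
  fusion: m_ice L_f = 54.9·334 = 18337
  meltwater 0→T: 54.9·4.18·T = 229.48 T
  water: 2227.9(T − 40.1)
2457.4 T = 89340 − 19102 = 70238
T ≈ 28.58 °C — above 0 °C, consistent with complete melting.

T_f ≈ 28.6 °C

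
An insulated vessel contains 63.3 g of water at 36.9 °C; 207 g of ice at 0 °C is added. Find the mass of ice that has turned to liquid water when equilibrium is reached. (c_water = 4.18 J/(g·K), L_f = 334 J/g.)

Water can give up m c ΔT = 63.3×4.18×36.9 = 9763.5 J before reaching 0 °C.
Melting all 207 g of ice would need 207×334 = 69138 J.
Since 9763.5 < 69138 J, not all the ice melts; equilibrium is at 0 °C.
Mass melted = 9763.5/334 ≈ 29.23 g.

m_melted ≈ 29.2 g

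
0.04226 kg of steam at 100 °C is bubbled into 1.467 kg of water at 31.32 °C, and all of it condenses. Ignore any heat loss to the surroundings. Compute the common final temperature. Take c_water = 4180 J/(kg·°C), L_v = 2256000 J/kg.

T_f ≈ 48.4 °C

Energy balance with sensible and latent terms:
latent heat released on condensation: 0.04226·2256000 = 95339
  condensed water 100 °C→T: 176.65(T − 100)
  water warms: 1.467·4180·(T − 31.32) = 6132.1(T − 31.32)
6308.7 T = 95339 + 17665 + 192056 = 305059
T ≈ 48.36 °C (< 100 °C, so full condensation is consistent).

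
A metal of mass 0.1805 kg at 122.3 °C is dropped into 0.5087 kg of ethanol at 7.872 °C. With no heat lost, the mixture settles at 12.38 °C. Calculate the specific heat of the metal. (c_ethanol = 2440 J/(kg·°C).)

c ≈ 282 J/(kg·°C)

Heat lost by the metal = heat gained by the ethanol:
0.1805·c·(122.3 − 12.38) = 0.5087·2440·(12.38 − 7.872)
19.84 c = 5595.5  ⇒  c ≈ 282 J/(kg·°C)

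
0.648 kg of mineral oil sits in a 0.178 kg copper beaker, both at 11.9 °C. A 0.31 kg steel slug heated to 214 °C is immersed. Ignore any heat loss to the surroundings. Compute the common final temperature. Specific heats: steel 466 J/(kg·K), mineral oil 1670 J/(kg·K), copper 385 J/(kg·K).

Taking heat into each body as positive, Σ m c ΔT = 0:
0.31*466*(T − 214) + 0.648*1670*(T − 11.9) + 0.178*385*(T − 11.9) = 0
144.46(T − 214) + 1082.2(T − 11.9) + 68.53(T − 11.9) = 0
1295.2 T = 44608
T = 44608 / 1295.2 = 34.4 °C

T_f ≈ 34.4 °C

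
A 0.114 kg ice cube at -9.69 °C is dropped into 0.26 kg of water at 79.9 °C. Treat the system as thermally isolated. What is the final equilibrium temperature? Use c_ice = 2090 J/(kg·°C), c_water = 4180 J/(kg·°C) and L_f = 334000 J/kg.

T_f ≈ 29.7 °C

Energy balance with sensible and latent terms:
ice -9.69→0 °C: 0.114·2090·9.69 = 2308.7
  fusion: m_ice L_f = 0.114·334000 = 38076
  warm the meltwater: 476.52 T
  water cools: 0.26·4180·(T − 79.9) = 1086.8(T − 79.9)
1563.3 T = 86835 − 40385 = 46451
T ≈ 29.71 °C (positive, so assuming full melt was valid).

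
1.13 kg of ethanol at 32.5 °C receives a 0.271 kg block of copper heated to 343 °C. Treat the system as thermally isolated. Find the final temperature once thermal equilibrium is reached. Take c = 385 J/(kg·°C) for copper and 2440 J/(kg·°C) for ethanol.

With ΣQ=0 the equilibrium temperature is the m·c-weighted mean:
T_f = (104.34×343 + 2757.2×32.5) / (104.34 + 2757.2)
    = 125396 / 2861.5 ≈ 43.82 °C

T_f ≈ 43.8 °C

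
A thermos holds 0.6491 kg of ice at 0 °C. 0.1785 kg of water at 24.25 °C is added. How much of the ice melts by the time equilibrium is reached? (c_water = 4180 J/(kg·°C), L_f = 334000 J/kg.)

Water can give up m c ΔT = 0.1785·4180·24.25 = 18094 J before reaching 0 °C.
Fully melting the ice requires m_ice L_f = 0.6491·334000 = 216799 J.
Since 18094 < 216799 J, not all the ice melts; equilibrium is at 0 °C.
Mass melted = 18094/334000 ≈ 0.05417 kg.

m_melted ≈ 0.0542 kg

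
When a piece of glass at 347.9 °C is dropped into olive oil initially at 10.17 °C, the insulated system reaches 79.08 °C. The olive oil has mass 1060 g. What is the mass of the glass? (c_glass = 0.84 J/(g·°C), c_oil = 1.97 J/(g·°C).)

Net heat exchanged in the isolated system is zero:
m×0.84×(79.08 − 347.9) + 1060×1.97×(79.08 − 10.17) = 0
-225.81 m = -143898
m = -143898/-225.81 ≈ 637.3 g

m ≈ 637 g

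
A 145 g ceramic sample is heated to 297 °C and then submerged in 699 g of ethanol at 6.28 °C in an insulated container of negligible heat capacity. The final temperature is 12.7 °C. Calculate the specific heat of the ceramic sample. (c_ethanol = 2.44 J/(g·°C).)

Let T be the final temperature. ΣQ_i = 0:
145×c×(12.7 − 297) + 699×2.44×(12.7 − 6.28) = 0
-41224 c = -10950
c = -10950/-41224 ≈ 0.2656 J/(g·°C)

c ≈ 0.266 J/(g·°C)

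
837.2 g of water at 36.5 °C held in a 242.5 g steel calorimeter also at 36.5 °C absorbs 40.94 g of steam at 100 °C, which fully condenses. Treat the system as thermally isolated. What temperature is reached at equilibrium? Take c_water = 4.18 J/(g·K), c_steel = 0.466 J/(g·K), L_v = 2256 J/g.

T_f ≈ 63.8 °C

Energy balance with sensible and latent terms:
condense steam: −40.94·2256 = −92361; condensate cools 100→T: 40.94·4.18·(T − 100) = 171.13(T − 100); original water: 3499.5(T − 36.5); cup: 113.01(T − 36.5)
3783.6 T = 92361 + 17113 + 131856 = 241330
T ≈ 63.78 °C, under the boiling point, so the assumption holds.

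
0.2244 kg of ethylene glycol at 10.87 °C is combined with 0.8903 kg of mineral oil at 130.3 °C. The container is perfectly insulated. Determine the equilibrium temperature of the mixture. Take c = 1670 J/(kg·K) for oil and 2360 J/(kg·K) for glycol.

T_f ≈ 98.9 °C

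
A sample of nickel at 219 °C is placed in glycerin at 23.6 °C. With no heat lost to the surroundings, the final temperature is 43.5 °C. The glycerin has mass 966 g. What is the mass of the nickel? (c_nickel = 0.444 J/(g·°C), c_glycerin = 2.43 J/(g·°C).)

Heat lost by the nickel = heat gained by the glycerin:
m·0.444·(219 − 43.5) = 966·2.43·(43.5 − 23.6)
77.92 m = 46713  ⇒  m ≈ 599.5 g

m ≈ 599 g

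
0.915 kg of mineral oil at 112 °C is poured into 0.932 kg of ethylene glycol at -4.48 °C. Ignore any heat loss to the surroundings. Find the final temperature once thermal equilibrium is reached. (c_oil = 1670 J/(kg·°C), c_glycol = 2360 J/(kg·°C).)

With ΣQ=0 the equilibrium temperature is the m·c-weighted mean:
T_f = (1528×112 + 2199.5×(-4.48)) / (1528 + 2199.5)
    = 161288 / 3727.6 ≈ 43.27 °C

T_f ≈ 43.3 °C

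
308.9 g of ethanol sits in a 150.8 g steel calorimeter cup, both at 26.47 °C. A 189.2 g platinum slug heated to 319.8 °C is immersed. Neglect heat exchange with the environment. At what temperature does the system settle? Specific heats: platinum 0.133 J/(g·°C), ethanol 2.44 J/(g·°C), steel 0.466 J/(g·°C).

T_f = Σ m_i c_i T_i / Σ m_i c_i:
T_f = (25.16*319.8 + 753.72*26.47 + 70.27*26.47) / (25.16 + 753.72 + 70.27)
    = 29858 / 849.15 ≈ 35.16 °C

T_f ≈ 35.2 °C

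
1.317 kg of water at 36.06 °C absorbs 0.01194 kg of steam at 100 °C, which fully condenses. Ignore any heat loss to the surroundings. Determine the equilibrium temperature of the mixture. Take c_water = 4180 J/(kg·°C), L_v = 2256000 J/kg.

Taking heat into each body as positive, Σ m c ΔT = 0:
condense steam: −0.01194×2256000 = −26937; condensed water 100 °C→T: 49.91(T − 100); water warms: 1.317×4180×(T − 36.06) = 5505.1(T − 36.06)
5555 T = 26937 + 4990.9 + 198512 = 230440
T ≈ 41.48 °C — below 100 °C, confirming all the steam condensed.

T_f ≈ 41.5 °C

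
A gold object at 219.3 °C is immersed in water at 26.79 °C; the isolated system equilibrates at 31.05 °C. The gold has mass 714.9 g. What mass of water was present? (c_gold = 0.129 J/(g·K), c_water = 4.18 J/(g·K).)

m ≈ 975 g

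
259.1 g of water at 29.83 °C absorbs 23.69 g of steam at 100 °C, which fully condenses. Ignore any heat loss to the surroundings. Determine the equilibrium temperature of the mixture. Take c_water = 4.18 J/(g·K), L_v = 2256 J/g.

Conservation of energy gives ΣQ = 0:
latent heat released on condensation: 23.69×2256 = 53445
  condensate cools 100→T: 23.69×4.18×(T − 100) = 99.02(T − 100)
  original water: 1083(T − 29.83)
1182.1 T = 53445 + 9902.4 + 32307 = 95654
T ≈ 80.92 °C, under the boiling point, so the assumption holds.

T_f ≈ 80.9 °C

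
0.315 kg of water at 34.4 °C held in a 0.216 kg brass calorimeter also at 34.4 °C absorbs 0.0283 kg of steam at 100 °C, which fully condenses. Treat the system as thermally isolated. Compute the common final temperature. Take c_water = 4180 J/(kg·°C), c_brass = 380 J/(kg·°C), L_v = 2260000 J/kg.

Energy balance with sensible and latent terms:
condense steam: −0.0283×2260000 = −63958; condensate cools 100→T: 0.0283×4180×(T − 100) = 118.29(T − 100); water warms: 0.315×4180×(T − 34.4) = 1316.7(T − 34.4); cup: 82.08(T − 34.4)
1517.1 T = 63958 + 11829 + 48118 = 123905
T ≈ 81.67 °C, under the boiling point, so the assumption holds.

T_f ≈ 81.7 °C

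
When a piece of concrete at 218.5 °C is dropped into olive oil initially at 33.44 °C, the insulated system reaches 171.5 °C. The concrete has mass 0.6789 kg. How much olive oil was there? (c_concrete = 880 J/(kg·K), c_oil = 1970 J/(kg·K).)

m ≈ 0.103 kg

Heat lost by the concrete = heat gained by the oil:
0.6789×880×(218.5 − 171.5) = m×1970×(171.5 − 33.44)
271978 m = 28079  ⇒  m ≈ 0.1032 kg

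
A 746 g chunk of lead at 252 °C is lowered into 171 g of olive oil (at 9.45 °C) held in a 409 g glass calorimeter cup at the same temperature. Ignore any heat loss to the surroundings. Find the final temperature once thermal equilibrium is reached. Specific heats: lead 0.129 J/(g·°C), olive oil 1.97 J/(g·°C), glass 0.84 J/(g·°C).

T_f ≈ 39.5 °C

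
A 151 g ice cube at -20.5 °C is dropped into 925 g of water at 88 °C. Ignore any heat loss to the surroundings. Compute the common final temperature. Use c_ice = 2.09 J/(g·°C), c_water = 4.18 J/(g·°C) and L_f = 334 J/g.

T_f ≈ 63.0 °C

Sum of m c ΔT and latent-heat terms is zero:
ice -20.5→0 °C: 151×2.09×20.5 = 6469.6; latent heat to melt: 151×334 = 50434; meltwater 0→T: 151×4.18×T = 631.18 T; water cools: 925×4.18×(T − 88) = 3866.5(T − 88)
4497.7 T = 340252 − 56904 = 283348
T ≈ 63.00 °C. Since T > 0 °C, the all-ice-melts assumption holds.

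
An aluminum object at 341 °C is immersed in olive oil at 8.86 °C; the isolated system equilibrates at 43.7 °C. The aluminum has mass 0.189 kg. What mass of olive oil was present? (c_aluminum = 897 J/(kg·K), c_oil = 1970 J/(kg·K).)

Heat lost by the aluminum = heat gained by the oil:
0.189×897×(341 − 43.7) = m×1970×(43.7 − 8.86)
68635 m = 50402  ⇒  m ≈ 0.7344 kg

m ≈ 0.734 kg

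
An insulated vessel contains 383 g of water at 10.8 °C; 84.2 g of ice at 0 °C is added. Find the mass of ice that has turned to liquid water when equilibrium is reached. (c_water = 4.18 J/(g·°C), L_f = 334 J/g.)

Water can give up m c ΔT = 383·4.18·10.8 = 17290 J before reaching 0 °C.
Fully melting the ice requires m_ice L_f = 84.2·334 = 28123 J.
Since 17290 < 28123 J, not all the ice melts; equilibrium is at 0 °C.
Mass melted = 17290/334 ≈ 51.77 g.

m_melted ≈ 51.8 g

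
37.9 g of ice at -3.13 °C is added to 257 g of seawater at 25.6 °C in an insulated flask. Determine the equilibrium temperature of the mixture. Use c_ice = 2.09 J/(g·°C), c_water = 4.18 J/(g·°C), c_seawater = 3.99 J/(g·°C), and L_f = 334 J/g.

T_f ≈ 11.3 °C

Let T be the final temperature. ΣQ_i = 0:
ice -3.13→0 °C: 37.9×2.09×3.13 = 247.93; fusion: m_ice L_f = 37.9×334 = 12659; warm the meltwater: 158.42 T; seawater cools: 257×3.99×(T − 25.6) = 1025.4(T − 25.6)
1183.9 T = 26251 − 12907 = 13344
T ≈ 11.27 °C (positive, so assuming full melt was valid).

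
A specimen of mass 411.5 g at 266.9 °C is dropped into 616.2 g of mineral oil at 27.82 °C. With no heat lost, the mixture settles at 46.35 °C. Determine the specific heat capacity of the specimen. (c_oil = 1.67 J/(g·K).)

m_s c (T_s − T_f) = m_oil c_oil (T_f − T_0):
411.5·c·(266.9 − 46.35) = 616.2·1.67·(46.35 − 27.82)
90756 c = 19068  ⇒  c ≈ 0.2101 J/(g·K)

c ≈ 0.21 J/(g·K)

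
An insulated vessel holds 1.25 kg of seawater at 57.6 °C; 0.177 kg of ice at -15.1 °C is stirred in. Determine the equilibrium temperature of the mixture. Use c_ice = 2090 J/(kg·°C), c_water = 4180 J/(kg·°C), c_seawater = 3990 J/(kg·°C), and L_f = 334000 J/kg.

T_f ≈ 38.9 °C

Net heat exchanged in the isolated system is zero:
warm ice to 0 °C: 0.177×2090×(0 − (-15.1)) = 5585.9; latent heat to melt: 0.177×334000 = 59118; warm the meltwater: 739.86 T; seawater: 4987.5(T − 57.6)
5727.4 T = 287280 − 64704 = 222576
T ≈ 38.86 °C (positive, so assuming full melt was valid).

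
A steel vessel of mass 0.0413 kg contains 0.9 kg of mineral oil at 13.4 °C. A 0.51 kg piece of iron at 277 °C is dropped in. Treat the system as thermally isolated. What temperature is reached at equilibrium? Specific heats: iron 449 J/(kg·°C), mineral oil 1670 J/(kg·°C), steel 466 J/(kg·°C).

T_f = Σ m_i c_i T_i / Σ m_i c_i:
T_f = (228.99*277 + 1503*13.4 + 19.25*13.4) / (228.99 + 1503 + 19.25)
    = 83828 / 1751.2 ≈ 47.87 °C

T_f ≈ 47.9 °C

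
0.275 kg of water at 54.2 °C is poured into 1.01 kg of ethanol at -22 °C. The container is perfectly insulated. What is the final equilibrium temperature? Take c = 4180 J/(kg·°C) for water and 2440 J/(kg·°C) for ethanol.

T_f ≈ 2.2 °C

Heat lost by the water equals heat gained by the ethanol:
0.275×4180×(54.2 − T) = 1.01×2440×(T − (-22))
1149.5(54.2 − T) = 2464.4(T − (-22))
3613.9 T = 8086.1  ⇒  T ≈ 2.24 °C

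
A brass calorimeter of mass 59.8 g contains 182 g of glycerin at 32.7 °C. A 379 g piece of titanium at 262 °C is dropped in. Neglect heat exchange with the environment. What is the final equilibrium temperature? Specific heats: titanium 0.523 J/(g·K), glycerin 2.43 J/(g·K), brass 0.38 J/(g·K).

Taking heat into each body as positive, Σ m c ΔT = 0:
379×0.523×(T − 262) + 182×2.43×(T − 32.7) + 59.8×0.38×(T − 32.7) = 0
198.22(T − 262) + 442.26(T − 32.7) + 22.72(T − 32.7) = 0
663.2 T = 67138
T ≈ 101.23 °C

T_f ≈ 101.2 °C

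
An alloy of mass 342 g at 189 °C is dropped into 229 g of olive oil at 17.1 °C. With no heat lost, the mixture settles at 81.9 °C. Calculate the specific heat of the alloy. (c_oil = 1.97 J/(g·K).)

c ≈ 0.798 J/(g·K)

Heat lost by the alloy = heat gained by the oil:
342×c×(189 − 81.9) = 229×1.97×(81.9 − 17.1)
36628 c = 29233  ⇒  c ≈ 0.7981 J/(g·K)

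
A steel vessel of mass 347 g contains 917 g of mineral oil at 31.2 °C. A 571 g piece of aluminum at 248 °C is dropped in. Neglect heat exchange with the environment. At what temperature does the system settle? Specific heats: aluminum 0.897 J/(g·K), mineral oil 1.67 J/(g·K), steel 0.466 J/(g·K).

T_f ≈ 81.6 °C

Let T be the final temperature. ΣQ_i = 0:
571*0.897*(T − 248) + 917*1.67*(T − 31.2) + 347*0.466*(T − 31.2) = 0
512.19(T − 248) + 1531.4(T − 31.2) + 161.7(T − 31.2) = 0
(512.19 + 1531.4 + 161.7) T = 512.19*248 + 1531.4*31.2 + 161.7*31.2
T = 179847/2205.3 ≈ 81.55 °C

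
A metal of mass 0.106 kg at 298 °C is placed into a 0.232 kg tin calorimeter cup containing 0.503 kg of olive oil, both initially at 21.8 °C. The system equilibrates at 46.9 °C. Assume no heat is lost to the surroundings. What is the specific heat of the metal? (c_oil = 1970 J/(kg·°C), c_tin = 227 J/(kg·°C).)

c ≈ 984 J/(kg·°C)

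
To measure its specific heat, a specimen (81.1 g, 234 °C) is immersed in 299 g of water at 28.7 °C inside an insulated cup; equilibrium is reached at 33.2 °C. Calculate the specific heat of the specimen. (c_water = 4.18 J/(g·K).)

c ≈ 0.345 J/(g·K)

Conservation of energy gives ΣQ = 0:
81.1×c×(33.2 − 234) + 299×4.18×(33.2 − 28.7) = 0
-16285 c = -5624.2
c = -5624.2/-16285 ≈ 0.3454 J/(g·K)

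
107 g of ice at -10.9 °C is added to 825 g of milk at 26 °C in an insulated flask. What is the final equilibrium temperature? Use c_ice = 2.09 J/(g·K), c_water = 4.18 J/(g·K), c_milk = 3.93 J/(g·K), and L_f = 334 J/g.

T_f ≈ 12.5 °C

Conservation of energy gives ΣQ = 0:
warm ice to 0 °C: 107·2.09·(0 − (-10.9)) = 2437.6
  melt ice: 107·334 = 35738
  meltwater 0→T: 107·4.18·T = 447.26 T
  milk cools: 825·3.93·(T − 26) = 3242.2(T − 26)
3689.5 T = 84298 − 38176 = 46123
T ≈ 12.50 °C — above 0 °C, consistent with complete melting.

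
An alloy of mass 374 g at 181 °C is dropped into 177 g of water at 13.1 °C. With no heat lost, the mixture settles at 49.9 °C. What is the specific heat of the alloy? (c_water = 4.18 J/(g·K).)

c ≈ 0.555 J/(g·K)

m_s c (T_s − T_f) = m_water c_water (T_f − T_0):
374×c×(181 − 49.9) = 177×4.18×(49.9 − 13.1)
49031 c = 27227  ⇒  c ≈ 0.5553 J/(g·K)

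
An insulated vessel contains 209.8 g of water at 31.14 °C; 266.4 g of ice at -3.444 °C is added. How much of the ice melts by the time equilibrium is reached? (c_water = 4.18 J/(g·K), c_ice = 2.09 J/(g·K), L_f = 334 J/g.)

m_melted ≈ 76 g

Water can give up m c ΔT = 209.8·4.18·31.14 = 27309 J before reaching 0 °C.
Of that, 266.4·2.09·3.444 = 1917.5 J goes to bring the ice to 0 °C, leaving 25391 J.
Melting all 266.4 g of ice would need 266.4·334 = 88978 J.
That's not enough to melt it all — equilibrium is at 0 °C with ice remaining.
Mass melted = 25391/334 ≈ 76.02 g.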